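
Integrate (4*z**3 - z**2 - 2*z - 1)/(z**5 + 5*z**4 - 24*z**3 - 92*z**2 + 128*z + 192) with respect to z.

Factor the denominator: (z - 4)*(z - 2)*(z + 1)*(z + 4)*(z + 6).
Partial-fraction decomposition: -889/(800*(z + 6)) + 265/(288*(z + 4)) - 4/(225*(z + 1)) - 23/(288*(z - 2)) + 231/(800*(z - 4)).
Integrate each term: A/(z−a) contributes A·log|z−a|.

231*log(z - 4)/800 - 23*log(z - 2)/288 - 4*log(z + 1)/225 + 265*log(z + 4)/288 - 889*log(z + 6)/800 + C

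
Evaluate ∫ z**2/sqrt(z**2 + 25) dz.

Substitute z = 5·tan(θ), so dz = 5·sec(θ)^2 dθ and the radical becomes sqrt(z**2 + 25) = 5·sec(θ) by the Pythagorean identity.
Integrate the resulting trig expression in θ, then back-substitute tan(θ) = z/5, sec(θ) = sqrt(z**2 + 25)/5 (absorbing any constant into C).

z*sqrt(z**2 + 25)/2 - 25*log(z + sqrt(z**2 + 25))/2 + C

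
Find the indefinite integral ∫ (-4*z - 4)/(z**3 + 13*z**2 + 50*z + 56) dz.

2*log(z + 2)/5 - 2*log(z + 4) + 8*log(z + 7)/5 + C

Factor the denominator: (z + 2)*(z + 4)*(z + 7).
Partial-fraction decomposition: 8/(5*(z + 7)) - 2/(z + 4) + 2/(5*(z + 2)).
Integrate each term: A/(z−a) contributes A·log|z−a|.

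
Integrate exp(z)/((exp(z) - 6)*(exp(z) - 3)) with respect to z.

Let u = e^z, du = e^z dz.
The integral becomes ∫ du/((u-3)(u-6)); decompose into partial fractions.

log(exp(z) - 6)/3 - log(exp(z) - 3)/3 + C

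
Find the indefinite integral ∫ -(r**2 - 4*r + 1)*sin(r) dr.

r**2*cos(r) - 2*r*sin(r) - 4*r*cos(r) + 4*sin(r) - cos(r) + C

Use integration by parts with u = r**2 - 4*r + 1, dv = -sin(r) dr, so v = cos(r).
Apply parts 2 times (tabular method): alternate signs, differentiate u down to 0, integrate dv up.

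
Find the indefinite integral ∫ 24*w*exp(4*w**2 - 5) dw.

3*exp(4*w**2 - 5) + C

Let u = 4*w**2 - 5, so du = (8*w) dw.
Rewriting, the integral becomes 3·∫ e^u du = 3·e^u.
Substituting back, u = 4*w**2 - 5.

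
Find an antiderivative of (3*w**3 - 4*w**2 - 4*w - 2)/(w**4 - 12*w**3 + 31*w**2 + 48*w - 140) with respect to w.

803*log(w - 7)/90 - 253*log(w - 5)/42 - log(w - 2)/30 + 17*log(w + 2)/126 + C

Factor the denominator: (w - 7)*(w - 5)*(w - 2)*(w + 2).
Partial-fraction decomposition: 17/(126*(w + 2)) - 1/(30*(w - 2)) - 253/(42*(w - 5)) + 803/(90*(w - 7)).
Integrate each term: A/(w−a) contributes A·log|w−a|.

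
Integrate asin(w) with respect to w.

Use integration by parts with u = arcsin(w), dv = dw.
Then du = 1/sqrt(-w**2 + 1) dw.

w*asin(w) + sqrt(-w**2 + 1) + C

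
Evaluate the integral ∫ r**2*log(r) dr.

r**3*log(r)/3 - r**3/9 + C

Use integration by parts with u = log(r), dv = r**2 dr.
Then du = 1/r dr and v = r**3/3.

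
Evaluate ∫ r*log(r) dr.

r**2*log(r)/2 - r**2/4 + C

Use integration by parts with u = log(r), dv = r dr.
Then du = 1/r dr and v = r**2/2.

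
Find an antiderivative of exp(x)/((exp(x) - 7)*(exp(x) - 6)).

log(exp(x) - 7) - log(exp(x) - 6) + C

Let u = e^x, du = e^x dx.
The integral becomes ∫ du/((u-7)(u-6)); decompose into partial fractions.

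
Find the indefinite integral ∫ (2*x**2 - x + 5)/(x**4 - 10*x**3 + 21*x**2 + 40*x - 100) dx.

-101*log(x - 5)/441 + 11*log(x - 2)/36 - 15*log(x + 2)/196 - 50/(21*x - 105) + C

Factor the denominator: (x - 5)**2*(x - 2)*(x + 2).
Partial-fraction decomposition: -15/(196*(x + 2)) + 11/(36*(x - 2)) - 101/(441*(x - 5)) + 50/(21*(x - 5)**2).
Integrate each term; A/(x−a) gives A·log|x−a|; A/(x−a)² gives −A/(x−a).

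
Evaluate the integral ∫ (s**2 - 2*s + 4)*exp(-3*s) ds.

(-9*s**2 + 12*s - 32)*exp(-3*s)/27 + C

Use integration by parts with u = s**2 - 2*s + 4, dv = exp(-3*s) ds, so v = -exp(-3*s)/3.
Apply parts 2 times (tabular method): alternate signs, differentiate u down to 0, integrate dv up.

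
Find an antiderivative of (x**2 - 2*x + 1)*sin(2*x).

Use integration by parts with u = x**2 - 2*x + 1, dv = sin(2*x) dx, so v = -cos(2*x)/2.
Apply parts 2 times (tabular method): alternate signs, differentiate u down to 0, integrate dv up.

-x**2*cos(2*x)/2 + x*sin(2*x)/2 + x*cos(2*x) - sin(2*x)/2 - cos(2*x)/4 + C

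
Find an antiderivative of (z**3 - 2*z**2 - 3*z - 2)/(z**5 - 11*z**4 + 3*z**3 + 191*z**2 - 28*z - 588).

371*log(z - 7)/6750 - 2*log(z - 2)/125 + log(z + 2)/27 - 19*log(z + 3)/250 - 37/(75*z - 525) + C

Factor the denominator: (z - 7)**2*(z - 2)*(z + 2)*(z + 3).
Partial-fraction decomposition: -19/(250*(z + 3)) + 1/(27*(z + 2)) - 2/(125*(z - 2)) + 371/(6750*(z - 7)) + 37/(75*(z - 7)**2).
Integrate each term; A/(z−a) gives A·log|z−a|; A/(z−a)² gives −A/(z−a).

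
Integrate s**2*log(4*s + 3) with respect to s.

Use integration by parts with u = log(4*s + 3), dv = s**2 ds.
Then du = 4/(4*s + 3) ds and v = s**3/3.

s**3*log(4*s + 3)/3 - s**3/9 + s**2/8 - 3*s/16 + 9*log(4*s + 3)/64 + C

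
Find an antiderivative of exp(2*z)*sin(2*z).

Let I denote the integral. Integrate by parts with u = sin(2*z), dv = exp(2*z) dz, so v = exp(2*z)/2: I = exp(2*z)*sin(2*z)/2 − ∫ exp(2*z)*cos(2*z) dz.
Apply parts again with u = cos(2*z), dv = exp(2*z) dz: ∫ exp(2*z)*cos(2*z) dz = exp(2*z)*cos(2*z)/2 + I. Substituting back brings back I: I = exp(2*z)*sin(2*z)/2 - exp(2*z)*cos(2*z)/2 − I.
Solving for I: (1 + 1)·I equals the remaining terms, so I = (1/2)·(exp(2*z)*sin(2*z)/2 - exp(2*z)*cos(2*z)/2).

exp(2*z)*sin(2*z)/4 - exp(2*z)*cos(2*z)/4 + C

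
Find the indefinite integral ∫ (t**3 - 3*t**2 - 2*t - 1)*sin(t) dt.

Use integration by parts with u = t**3 - 3*t**2 - 2*t - 1, dv = sin(t) dt, so v = -cos(t).
Apply parts 3 times (tabular method): alternate signs, differentiate u down to 0, integrate dv up.

-t**3*cos(t) + 3*t**2*sin(t) + 3*t**2*cos(t) - 6*t*sin(t) + 8*t*cos(t) - 8*sin(t) - 5*cos(t) + C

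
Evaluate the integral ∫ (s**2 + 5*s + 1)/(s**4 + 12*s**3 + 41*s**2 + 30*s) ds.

Factor the denominator: s*(s + 1)*(s + 5)*(s + 6).
Partial-fraction decomposition: -7/(30*(s + 6)) + 1/(20*(s + 5)) + 3/(20*(s + 1)) + 1/(30*s).
Integrate each term: A/(s−a) contributes A·log|s−a|.

log(s)/30 + 3*log(s + 1)/20 + log(s + 5)/20 - 7*log(s + 6)/30 + C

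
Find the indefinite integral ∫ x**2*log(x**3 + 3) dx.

x**3*log(x**3 + 3)/3 - x**3/3 + log(x**3 + 3) + C

Let u = x**3 + 3, so du = (3*x**2) dx.
The integral becomes (1/3)·∫ log(u) du; integrate by parts with u′=log(u), dv′=du.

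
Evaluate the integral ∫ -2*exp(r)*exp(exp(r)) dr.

Let u = exp(r), so du = (exp(r)) dr.
Rewriting, the integral becomes -2·∫ e^u du = -2·e^u.
Substituting back, u = exp(r).

-2*exp(exp(r)) + C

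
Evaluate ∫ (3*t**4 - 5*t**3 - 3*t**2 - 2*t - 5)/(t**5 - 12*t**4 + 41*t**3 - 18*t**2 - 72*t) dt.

5*log(t)/72 + 2683*log(t - 6)/252 - 387*log(t - 4)/40 + 35*log(t - 3)/18 + log(t + 1)/70 + C

Factor the denominator: t*(t - 6)*(t - 4)*(t - 3)*(t + 1).
Partial-fraction decomposition: 1/(70*(t + 1)) + 35/(18*(t - 3)) - 387/(40*(t - 4)) + 2683/(252*(t - 6)) + 5/(72*t).
Integrate each term: A/(t−a) contributes A·log|t−a|.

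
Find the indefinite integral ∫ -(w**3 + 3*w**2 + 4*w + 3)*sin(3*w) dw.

Use integration by parts with u = w**3 + 3*w**2 + 4*w + 3, dv = -sin(3*w) dw, so v = cos(3*w)/3.
Apply parts 3 times (tabular method): alternate signs, differentiate u down to 0, integrate dv up.

w**3*cos(3*w)/3 - w**2*sin(3*w)/3 + w**2*cos(3*w) - 2*w*sin(3*w)/3 + 10*w*cos(3*w)/9 - 10*sin(3*w)/27 + 7*cos(3*w)/9 + C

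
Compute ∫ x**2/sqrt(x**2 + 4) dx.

Substitute x = 2·tan(θ), so dx = 2·sec(θ)^2 dθ and the radical becomes sqrt(x**2 + 4) = 2·sec(θ) by the Pythagorean identity.
Integrate the resulting trig expression in θ, then back-substitute tan(θ) = x/2, sec(θ) = sqrt(x**2 + 4)/2 (absorbing any constant into C).

x*sqrt(x**2 + 4)/2 - 2*log(x + sqrt(x**2 + 4)) + C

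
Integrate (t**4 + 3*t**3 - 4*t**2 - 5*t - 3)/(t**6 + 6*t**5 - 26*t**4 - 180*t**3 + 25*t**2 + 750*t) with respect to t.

Factor the denominator: t*(t - 5)*(t - 2)*(t + 3)*(t + 5)**2.
Partial-fraction decomposition: -681/(6125*(t + 5)) + 43/(175*(t + 5)**2) + 1/(20*(t + 3)) - 11/(1470*(t - 2)) + 109/(1500*(t - 5)) - 1/(250*t).
Integrate each term; A/(t−a) gives A·log|t−a|; A/(t−a)² gives −A/(t−a).

-log(t)/250 + 109*log(t - 5)/1500 - 11*log(t - 2)/1470 + log(t + 3)/20 - 681*log(t + 5)/6125 - 43/(175*t + 875) + C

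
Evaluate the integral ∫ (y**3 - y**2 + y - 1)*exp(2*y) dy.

(4*y**3 - 10*y**2 + 14*y - 11)*exp(2*y)/8 + C

Use integration by parts with u = y**3 - y**2 + y - 1, dv = exp(2*y) dy, so v = exp(2*y)/2.
Apply parts 3 times (tabular method): alternate signs, differentiate u down to 0, integrate dv up.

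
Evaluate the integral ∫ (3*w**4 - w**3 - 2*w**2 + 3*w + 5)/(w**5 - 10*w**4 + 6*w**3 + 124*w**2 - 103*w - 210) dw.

1697*log(w - 7)/200 - 215*log(w - 5)/36 + 43*log(w - 2)/225 - log(w + 1)/72 + 31*log(w + 3)/100 + C

Factor the denominator: (w - 7)*(w - 5)*(w - 2)*(w + 1)*(w + 3).
Partial-fraction decomposition: 31/(100*(w + 3)) - 1/(72*(w + 1)) + 43/(225*(w - 2)) - 215/(36*(w - 5)) + 1697/(200*(w - 7)).
Integrate each term: A/(w−a) contributes A·log|w−a|.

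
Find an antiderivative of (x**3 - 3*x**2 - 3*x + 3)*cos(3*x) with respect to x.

x**3*sin(3*x)/3 - x**2*sin(3*x) + x**2*cos(3*x)/3 - 11*x*sin(3*x)/9 - 2*x*cos(3*x)/3 + 11*sin(3*x)/9 - 11*cos(3*x)/27 + C

Use integration by parts with u = x**3 - 3*x**2 - 3*x + 3, dv = cos(3*x) dx, so v = sin(3*x)/3.
Apply parts 3 times (tabular method): alternate signs, differentiate u down to 0, integrate dv up.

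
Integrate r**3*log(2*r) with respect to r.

r**4*(log(r) + log(2))/4 - r**4/16 + C

Use integration by parts with u = log(2*r), dv = r**3 dr.
Then du = 1/r dr and v = r**4/4.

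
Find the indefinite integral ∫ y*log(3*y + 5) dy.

Use integration by parts with u = log(3*y + 5), dv = y dy.
Then du = 3/(3*y + 5) dy and v = y**2/2.

y**2*log(3*y + 5)/2 - y**2/4 + 5*y/6 - 25*log(3*y + 5)/18 + C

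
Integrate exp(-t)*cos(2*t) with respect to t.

2*exp(-t)*sin(2*t)/5 - exp(-t)*cos(2*t)/5 + C

Let I denote the integral. Integrate by parts with u = cos(2*t), dv = exp(-t) dt, so v = -exp(-t): I = -exp(-t)*cos(2*t) − 2·∫ exp(-t)*sin(2*t) dt.
Apply parts again with u = sin(2*t), dv = exp(-t) dt: ∫ exp(-t)*sin(2*t) dt = -exp(-t)*sin(2*t) + 2·I. Substituting back brings back I: I = 2*exp(-t)*sin(2*t) - exp(-t)*cos(2*t) − 4·I.
Solving for I: (1 + 4)·I equals the remaining terms, so I = (1/5)·(2*exp(-t)*sin(2*t) - exp(-t)*cos(2*t)).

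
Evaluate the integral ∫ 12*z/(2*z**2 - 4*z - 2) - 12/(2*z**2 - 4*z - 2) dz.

3*log(2*z**2 - 4*z - 2) + C

Let u = 2*z**2 - 4*z - 2, so du = (4*z - 4) dz.
Rewriting, the integral becomes 3·∫ 1/u du = 3·log(u).
Substituting back, u = 2*z**2 - 4*z - 2.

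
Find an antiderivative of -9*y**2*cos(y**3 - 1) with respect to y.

-3*sin(y**3 - 1) + C

Let u = y**3 - 1, so du = (3*y**2) dy.
Rewriting, the integral becomes -3·∫ cos(u) du = -3·sin(u).
Substituting back, u = y**3 - 1.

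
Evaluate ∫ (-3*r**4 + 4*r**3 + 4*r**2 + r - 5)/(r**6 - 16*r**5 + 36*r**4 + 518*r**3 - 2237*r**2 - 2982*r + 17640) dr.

Factor the denominator: (r - 7)**2*(r - 6)*(r - 4)*(r + 3)*(r + 5).
Partial-fraction decomposition: 2285/(28512*(r + 5)) - 323/(12600*(r + 3)) + 449/(1134*(r - 4)) - 2879/(198*(r - 6)) + 304343/(21600*(r - 7)) - 5633/(360*(r - 7)**2).
Integrate each term; A/(r−a) gives A·log|r−a|; A/(r−a)² gives −A/(r−a).

304343*log(r - 7)/21600 - 2879*log(r - 6)/198 + 449*log(r - 4)/1134 - 323*log(r + 3)/12600 + 2285*log(r + 5)/28512 + 5633/(360*r - 2520) + C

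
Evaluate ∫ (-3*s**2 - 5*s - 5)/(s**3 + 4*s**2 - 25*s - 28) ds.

-73*log(s - 4)/55 + log(s + 1)/10 - 39*log(s + 7)/22 + C

Factor the denominator: (s - 4)*(s + 1)*(s + 7).
Partial-fraction decomposition: -39/(22*(s + 7)) + 1/(10*(s + 1)) - 73/(55*(s - 4)).
Integrate each term: A/(s−a) contributes A·log|s−a|.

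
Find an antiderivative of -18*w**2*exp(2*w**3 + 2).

Let u = 2*w**3 + 2, so du = (6*w**2) dw.
Rewriting, the integral becomes -3·∫ e^u du = -3·e^u.
Substituting back, u = 2*w**3 + 2.

-3*exp(2*w**3 + 2) + C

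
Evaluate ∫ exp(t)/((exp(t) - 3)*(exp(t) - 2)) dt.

Let u = e^t, du = e^t dt.
The integral becomes ∫ du/((u-2)(u-3)); decompose into partial fractions.

log(exp(t) - 3) - log(exp(t) - 2) + C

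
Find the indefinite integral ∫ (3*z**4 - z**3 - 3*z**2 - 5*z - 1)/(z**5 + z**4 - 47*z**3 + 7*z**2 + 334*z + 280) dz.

1649*log(z - 5)/504 - 127*log(z - 4)/66 + log(z + 1)/36 - 53*log(z + 2)/210 + 7433*log(z + 7)/3960 + C

Factor the denominator: (z - 5)*(z - 4)*(z + 1)*(z + 2)*(z + 7).
Partial-fraction decomposition: 7433/(3960*(z + 7)) - 53/(210*(z + 2)) + 1/(36*(z + 1)) - 127/(66*(z - 4)) + 1649/(504*(z - 5)).
Integrate each term: A/(z−a) contributes A·log|z−a|.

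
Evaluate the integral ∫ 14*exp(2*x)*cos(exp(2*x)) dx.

Let u = exp(2*x), so du = (2*exp(2*x)) dx.
Rewriting, the integral becomes 7·∫ cos(u) du = 7·sin(u).
Substituting back, u = exp(2*x).

7*sin(exp(2*x)) + C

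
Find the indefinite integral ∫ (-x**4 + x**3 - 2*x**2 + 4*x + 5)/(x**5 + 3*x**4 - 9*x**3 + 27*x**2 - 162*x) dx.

Factor the denominator: x*(x - 3)*(x + 6)*(x**2 + 9).
Partial-fraction decomposition: -(53*x - 103)/(270*(x**2 + 9)) - 1603/(2430*(x + 6)) - 55/(486*(x - 3)) - 5/(162*x).
Integrate each term; A/(x−a) gives A·log|x−a|; the (Bx+D)/(x²+p²) term gives a log and an atan.

-5*log(x)/162 - 55*log(x - 3)/486 - 1603*log(x + 6)/2430 - 53*log(x**2 + 9)/540 + 103*atan(x/3)/810 + C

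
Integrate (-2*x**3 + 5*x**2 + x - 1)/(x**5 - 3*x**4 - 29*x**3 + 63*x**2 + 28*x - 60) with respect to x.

-247*log(x - 6)/1540 - 5*log(x - 2)/84 + log(x - 1)/20 - 5*log(x + 1)/168 + 123*log(x + 5)/616 + C

Factor the denominator: (x - 6)*(x - 2)*(x - 1)*(x + 1)*(x + 5).
Partial-fraction decomposition: 123/(616*(x + 5)) - 5/(168*(x + 1)) + 1/(20*(x - 1)) - 5/(84*(x - 2)) - 247/(1540*(x - 6)).
Integrate each term: A/(x−a) contributes A·log|x−a|.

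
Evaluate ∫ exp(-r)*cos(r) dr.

Let I denote the integral. Integrate by parts with u = cos(r), dv = exp(-r) dr, so v = -exp(-r): I = -exp(-r)*cos(r) − ∫ exp(-r)*sin(r) dr.
Apply parts again with u = sin(r), dv = exp(-r) dr: ∫ exp(-r)*sin(r) dr = -exp(-r)*sin(r) + I. Substituting back brings back I: I = exp(-r)*sin(r) - exp(-r)*cos(r) − I.
Solving for I: (1 + 1)·I equals the remaining terms, so I = (1/2)·(exp(-r)*sin(r) - exp(-r)*cos(r)).

exp(-r)*sin(r)/2 - exp(-r)*cos(r)/2 + C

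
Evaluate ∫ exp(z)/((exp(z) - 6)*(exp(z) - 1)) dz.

Let u = e^z, du = e^z dz.
The integral becomes ∫ du/((u-1)(u-6)); decompose into partial fractions.

log(exp(z) - 6)/5 - log(exp(z) - 1)/5 + C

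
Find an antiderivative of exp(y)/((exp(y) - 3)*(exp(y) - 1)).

log(exp(y) - 3)/2 - log(exp(y) - 1)/2 + C

Let u = e^y, du = e^y dy.
The integral becomes ∫ du/((u-1)(u-3)); decompose into partial fractions.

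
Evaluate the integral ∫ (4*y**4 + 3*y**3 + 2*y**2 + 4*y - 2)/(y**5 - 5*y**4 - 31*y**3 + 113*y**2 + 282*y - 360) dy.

Factor the denominator: (y - 6)*(y - 5)*(y - 1)*(y + 3)*(y + 4).
Partial-fraction decomposition: 47/(25*(y + 4)) - 247/(288*(y + 3)) + 11/(400*(y - 1)) - 327/(32*(y - 5)) + 2963/(225*(y - 6)).
Integrate each term: A/(y−a) contributes A·log|y−a|.

2963*log(y - 6)/225 - 327*log(y - 5)/32 + 11*log(y - 1)/400 - 247*log(y + 3)/288 + 47*log(y + 4)/25 + C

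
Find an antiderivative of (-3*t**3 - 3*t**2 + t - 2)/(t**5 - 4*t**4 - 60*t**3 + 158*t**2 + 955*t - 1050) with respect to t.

-1171*log(t - 7)/864 + 752*log(t - 6)/605 - 7*log(t - 1)/1080 + 4141*log(t + 5)/34848 + 293/(792*t + 3960) + C

Factor the denominator: (t - 7)*(t - 6)*(t - 1)*(t + 5)**2.
Partial-fraction decomposition: 4141/(34848*(t + 5)) - 293/(792*(t + 5)**2) - 7/(1080*(t - 1)) + 752/(605*(t - 6)) - 1171/(864*(t - 7)).
Integrate each term; A/(t−a) gives A·log|t−a|; A/(t−a)² gives −A/(t−a).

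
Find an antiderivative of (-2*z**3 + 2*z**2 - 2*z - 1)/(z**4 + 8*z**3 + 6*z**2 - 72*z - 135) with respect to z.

Factor the denominator: (z - 3)*(z + 3)**2*(z + 5).
Partial-fraction decomposition: -309/(32*(z + 5)) + 281/(36*(z + 3)) - 77/(12*(z + 3)**2) - 43/(288*(z - 3)).
Integrate each term; A/(z−a) gives A·log|z−a|; A/(z−a)² gives −A/(z−a).

-43*log(z - 3)/288 + 281*log(z + 3)/36 - 309*log(z + 5)/32 + 77/(12*z + 36) + C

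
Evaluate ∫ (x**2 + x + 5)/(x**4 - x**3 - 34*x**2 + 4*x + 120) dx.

47*log(x - 6)/352 - 11*log(x - 2)/112 + 7*log(x + 2)/96 - 25*log(x + 5)/231 + C

Factor the denominator: (x - 6)*(x - 2)*(x + 2)*(x + 5).
Partial-fraction decomposition: -25/(231*(x + 5)) + 7/(96*(x + 2)) - 11/(112*(x - 2)) + 47/(352*(x - 6)).
Integrate each term: A/(x−a) contributes A·log|x−a|.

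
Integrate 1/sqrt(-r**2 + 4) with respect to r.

Substitute r = 2·sin(θ), so dr = 2·cos(θ) dθ and the radical becomes sqrt(-r**2 + 4) = 2·cos(θ) by the Pythagorean identity.
Integrate the resulting trig expression in θ, then back-substitute θ = asin(r/2), sin(θ) = r/2, cos(θ) = sqrt(-r**2 + 4)/2 (absorbing any constant into C).

asin(r/2) + C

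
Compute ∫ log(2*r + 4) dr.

Use integration by parts with u = log(2*r + 4), dv = dr.
Then du = 2/(2*r + 4) dr and v = r.

r*log(2*r + 4) - r + 2*log(r + 2) + C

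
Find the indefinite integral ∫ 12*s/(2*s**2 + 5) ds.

3*log(2*s**2 + 5) + C

Let u = 2*s**2 + 5, so du = (4*s) ds.
Rewriting, the integral becomes 3·∫ 1/u du = 3·log(u).
Substituting back, u = 2*s**2 + 5.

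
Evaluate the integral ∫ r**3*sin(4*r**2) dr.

Let u = r², du = 2r dr; rewrite as (1/2)∫ u^1·sin(4u) du.
Now integrate by parts 1 time.

-r**2*cos(4*r**2)/8 + sin(4*r**2)/32 + C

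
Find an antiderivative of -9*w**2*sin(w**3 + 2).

3*cos(w**3 + 2) + C

Let u = w**3 + 2, so du = (3*w**2) dw.
Rewriting, the integral becomes -3·∫ sin(u) du = -3·-cos(u).
Substituting back, u = w**3 + 2.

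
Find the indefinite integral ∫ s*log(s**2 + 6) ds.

s**2*log(s**2 + 6)/2 - s**2/2 + 3*log(s**2 + 6) + C

Let u = s**2 + 6, so du = (2*s) ds.
The integral becomes (1/2)·∫ log(u) du; integrate by parts with u′=log(u), dv′=du.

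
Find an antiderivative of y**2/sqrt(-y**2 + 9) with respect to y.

Substitute y = 3·sin(θ), so dy = 3·cos(θ) dθ and the radical becomes sqrt(-y**2 + 9) = 3·cos(θ) by the Pythagorean identity.
Integrate the resulting trig expression in θ, then back-substitute θ = asin(y/3), sin(θ) = y/3, cos(θ) = sqrt(-y**2 + 9)/3 (absorbing any constant into C).

-y*sqrt(-y**2 + 9)/2 + 9*asin(y/3)/2 + C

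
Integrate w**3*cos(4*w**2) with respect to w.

Let u = w², du = 2w dw; rewrite as (1/2)∫ u^1·cos(4u) du.
Now integrate by parts 1 time.

w**2*sin(4*w**2)/8 + cos(4*w**2)/32 + C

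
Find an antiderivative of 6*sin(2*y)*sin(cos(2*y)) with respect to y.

3*cos(cos(2*y)) + C

Let u = cos(2*y), so du = (-2*sin(2*y)) dy.
Rewriting, the integral becomes -3·∫ sin(u) du = -3·-cos(u).
Substituting back, u = cos(2*y).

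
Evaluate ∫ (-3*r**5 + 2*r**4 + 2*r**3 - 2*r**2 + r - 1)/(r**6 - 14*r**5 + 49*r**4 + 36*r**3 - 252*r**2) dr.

Factor the denominator: r**2*(r - 7)*(r - 6)*(r - 3)*(r + 2).
Partial-fraction decomposition: -101/(1440*(r + 2)) - 529/(540*(r - 3)) + 20371/(864*(r - 6)) - 45025/(1764*(r - 7)) - 1/(294*r) + 1/(252*r**2).
Integrate each term; A/(r−a) gives A·log|r−a|; A/(r−a)² gives −A/(r−a).

-log(r)/294 - 45025*log(r - 7)/1764 + 20371*log(r - 6)/864 - 529*log(r - 3)/540 - 101*log(r + 2)/1440 - 1/(252*r) + C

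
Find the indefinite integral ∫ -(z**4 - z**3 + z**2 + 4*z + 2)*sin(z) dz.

Use integration by parts with u = z**4 - z**3 + z**2 + 4*z + 2, dv = -sin(z) dz, so v = cos(z).
Apply parts 4 times (tabular method): alternate signs, differentiate u down to 0, integrate dv up.

z**4*cos(z) - 4*z**3*sin(z) - z**3*cos(z) + 3*z**2*sin(z) - 11*z**2*cos(z) + 22*z*sin(z) + 10*z*cos(z) - 10*sin(z) + 24*cos(z) + C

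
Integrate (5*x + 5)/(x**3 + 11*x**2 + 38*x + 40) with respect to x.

-5*log(x + 2)/6 + 15*log(x + 4)/2 - 20*log(x + 5)/3 + C

Factor the denominator: (x + 2)*(x + 4)*(x + 5).
Partial-fraction decomposition: -20/(3*(x + 5)) + 15/(2*(x + 4)) - 5/(6*(x + 2)).
Integrate each term: A/(x−a) contributes A·log|x−a|.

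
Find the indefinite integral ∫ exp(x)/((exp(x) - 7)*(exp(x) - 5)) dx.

log(exp(x) - 7)/2 - log(exp(x) - 5)/2 + C

Let u = e^x, du = e^x dx.
The integral becomes ∫ du/((u-5)(u-7)); decompose into partial fractions.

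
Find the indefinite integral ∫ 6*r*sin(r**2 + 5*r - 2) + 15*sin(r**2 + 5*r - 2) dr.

Let u = r**2 + 5*r - 2, so du = (2*r + 5) dr.
Rewriting, the integral becomes 3·∫ sin(u) du = 3·-cos(u).
Substituting back, u = r**2 + 5*r - 2.

-3*cos(r**2 + 5*r - 2) + C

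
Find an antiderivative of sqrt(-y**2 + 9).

y*sqrt(-y**2 + 9)/2 + 9*asin(y/3)/2 + C

Substitute y = 3·sin(θ), so dy = 3·cos(θ) dθ and the radical becomes sqrt(-y**2 + 9) = 3·cos(θ) by the Pythagorean identity.
Integrate the resulting trig expression in θ, then back-substitute θ = asin(y/3), sin(θ) = y/3, cos(θ) = sqrt(-y**2 + 9)/3 (absorbing any constant into C).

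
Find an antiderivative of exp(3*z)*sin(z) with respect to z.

Let I denote the integral. Integrate by parts with u = sin(z), dv = exp(3*z) dz, so v = exp(3*z)/3: I = exp(3*z)*sin(z)/3 − (1/3)·∫ exp(3*z)*cos(z) dz.
Apply parts again with u = cos(z), dv = exp(3*z) dz: ∫ exp(3*z)*cos(z) dz = exp(3*z)*cos(z)/3 + (1/3)·I. Substituting back brings back I: I = exp(3*z)*sin(z)/3 - exp(3*z)*cos(z)/9 − (1/9)·I.
Solving for I: (1 + 1/9)·I equals the remaining terms, so I = (9/10)·(exp(3*z)*sin(z)/3 - exp(3*z)*cos(z)/9).

3*exp(3*z)*sin(z)/10 - exp(3*z)*cos(z)/10 + C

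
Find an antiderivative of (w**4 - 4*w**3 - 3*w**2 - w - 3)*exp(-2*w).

Use integration by parts with u = w**4 - 4*w**3 - 3*w**2 - w - 3, dv = exp(-2*w) dw, so v = -exp(-2*w)/2.
Apply parts 4 times (tabular method): alternate signs, differentiate u down to 0, integrate dv up.

(-2*w**4 + 4*w**3 + 12*w**2 + 14*w + 13)*exp(-2*w)/4 + C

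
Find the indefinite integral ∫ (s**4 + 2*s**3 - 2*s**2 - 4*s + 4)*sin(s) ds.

Use integration by parts with u = s**4 + 2*s**3 - 2*s**2 - 4*s + 4, dv = sin(s) ds, so v = -cos(s).
Apply parts 4 times (tabular method): alternate signs, differentiate u down to 0, integrate dv up.

-s**4*cos(s) + 4*s**3*sin(s) - 2*s**3*cos(s) + 6*s**2*sin(s) + 14*s**2*cos(s) - 28*s*sin(s) + 16*s*cos(s) - 16*sin(s) - 32*cos(s) + C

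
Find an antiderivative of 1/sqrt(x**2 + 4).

Substitute x = 2·tan(θ), so dx = 2·sec(θ)^2 dθ and the radical becomes sqrt(x**2 + 4) = 2·sec(θ) by the Pythagorean identity.
Integrate the resulting trig expression in θ, then back-substitute tan(θ) = x/2, sec(θ) = sqrt(x**2 + 4)/2 (absorbing any constant into C).

log(x + sqrt(x**2 + 4)) + C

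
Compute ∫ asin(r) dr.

r*asin(r) + sqrt(-r**2 + 1) + C

Use integration by parts with u = arcsin(r), dv = dr.
Then du = 1/sqrt(-r**2 + 1) dr.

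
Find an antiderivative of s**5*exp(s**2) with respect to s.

Let u = s², du = 2s ds; rewrite as (1/2)∫ u^2·exp(1u) du.
Now integrate by parts 2 times.

(s**4 - 2*s**2 + 2)*exp(s**2)/2 + C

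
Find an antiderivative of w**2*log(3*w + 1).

w**3*log(3*w + 1)/3 - w**3/9 + w**2/18 - w/27 + log(3*w + 1)/81 + C

Use integration by parts with u = log(3*w + 1), dv = w**2 dw.
Then du = 3/(3*w + 1) dw and v = w**3/3.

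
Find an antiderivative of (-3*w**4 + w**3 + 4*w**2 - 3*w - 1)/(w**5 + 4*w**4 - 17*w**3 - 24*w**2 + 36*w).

-log(w)/36 - 19*log(w - 3)/27 + log(w - 1)/21 + 7*log(w + 2)/24 - 3943*log(w + 6)/1512 + C

Factor the denominator: w*(w - 3)*(w - 1)*(w + 2)*(w + 6).
Partial-fraction decomposition: -3943/(1512*(w + 6)) + 7/(24*(w + 2)) + 1/(21*(w - 1)) - 19/(27*(w - 3)) - 1/(36*w).
Integrate each term: A/(w−a) contributes A·log|w−a|.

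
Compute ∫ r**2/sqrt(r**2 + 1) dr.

Substitute r = tan(θ), so dr = sec(θ)^2 dθ and the radical becomes sqrt(r**2 + 1) = sec(θ) by the Pythagorean identity.
Integrate the resulting trig expression in θ, then back-substitute tan(θ) = r, sec(θ) = sqrt(r**2 + 1) (absorbing any constant into C).

r*sqrt(r**2 + 1)/2 - log(r + sqrt(r**2 + 1))/2 + C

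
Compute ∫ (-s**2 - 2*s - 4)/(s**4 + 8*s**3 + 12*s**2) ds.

log(s)/18 - log(s + 2)/4 + 7*log(s + 6)/36 + 1/(3*s) + C

Factor the denominator: s**2*(s + 2)*(s + 6).
Partial-fraction decomposition: 7/(36*(s + 6)) - 1/(4*(s + 2)) + 1/(18*s) - 1/(3*s**2).
Integrate each term; A/(s−a) gives A·log|s−a|; A/(s−a)² gives −A/(s−a).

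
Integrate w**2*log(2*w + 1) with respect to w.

w**3*log(2*w + 1)/3 - w**3/9 + w**2/12 - w/12 + log(2*w + 1)/24 + C

Use integration by parts with u = log(2*w + 1), dv = w**2 dw.
Then du = 2/(2*w + 1) dw and v = w**3/3.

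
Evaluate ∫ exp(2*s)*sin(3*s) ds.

Let I denote the integral. Integrate by parts with u = sin(3*s), dv = exp(2*s) ds, so v = exp(2*s)/2: I = exp(2*s)*sin(3*s)/2 − (3/2)·∫ exp(2*s)*cos(3*s) ds.
Apply parts again with u = cos(3*s), dv = exp(2*s) ds: ∫ exp(2*s)*cos(3*s) ds = exp(2*s)*cos(3*s)/2 + (3/2)·I. Substituting back brings back I: I = exp(2*s)*sin(3*s)/2 - 3*exp(2*s)*cos(3*s)/4 − (9/4)·I.
Solving for I: (1 + 9/4)·I equals the remaining terms, so I = (4/13)·(exp(2*s)*sin(3*s)/2 - 3*exp(2*s)*cos(3*s)/4).

2*exp(2*s)*sin(3*s)/13 - 3*exp(2*s)*cos(3*s)/13 + C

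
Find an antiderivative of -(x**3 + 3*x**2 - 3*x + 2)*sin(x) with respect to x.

x**3*cos(x) - 3*x**2*sin(x) + 3*x**2*cos(x) - 6*x*sin(x) - 9*x*cos(x) + 9*sin(x) - 4*cos(x) + C

Use integration by parts with u = x**3 + 3*x**2 - 3*x + 2, dv = -sin(x) dx, so v = cos(x).
Apply parts 3 times (tabular method): alternate signs, differentiate u down to 0, integrate dv up.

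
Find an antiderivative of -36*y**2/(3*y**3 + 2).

-4*log(3*y**3 + 2) + C

Let u = 3*y**3 + 2, so du = (9*y**2) dy.
Rewriting, the integral becomes -4·∫ 1/u du = -4·log(u).
Substituting back, u = 3*y**3 + 2.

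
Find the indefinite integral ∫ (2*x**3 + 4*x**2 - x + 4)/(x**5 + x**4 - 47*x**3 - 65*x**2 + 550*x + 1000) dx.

Factor the denominator: (x - 5)**2*(x + 2)*(x + 4)*(x + 5).
Partial-fraction decomposition: -47/(100*(x + 5)) + 28/(81*(x + 4)) + 1/(49*(x + 2)) + 41243/(396900*(x - 5)) + 349/(630*(x - 5)**2).
Integrate each term; A/(x−a) gives A·log|x−a|; A/(x−a)² gives −A/(x−a).

41243*log(x - 5)/396900 + log(x + 2)/49 + 28*log(x + 4)/81 - 47*log(x + 5)/100 - 349/(630*x - 3150) + C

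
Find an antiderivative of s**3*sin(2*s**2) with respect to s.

Let u = s², du = 2s ds; rewrite as (1/2)∫ u^1·sin(2u) du.
Now integrate by parts 1 time.

-s**2*cos(2*s**2)/4 + sin(2*s**2)/8 + C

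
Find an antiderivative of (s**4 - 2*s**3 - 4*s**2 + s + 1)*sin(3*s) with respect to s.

-s**4*cos(3*s)/3 + 4*s**3*sin(3*s)/9 + 2*s**3*cos(3*s)/3 - 2*s**2*sin(3*s)/3 + 16*s**2*cos(3*s)/9 - 32*s*sin(3*s)/27 - 7*s*cos(3*s)/9 + 7*sin(3*s)/27 - 59*cos(3*s)/81 + C

Use integration by parts with u = s**4 - 2*s**3 - 4*s**2 + s + 1, dv = sin(3*s) ds, so v = -cos(3*s)/3.
Apply parts 4 times (tabular method): alternate signs, differentiate u down to 0, integrate dv up.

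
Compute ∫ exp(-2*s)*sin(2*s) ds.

Let I denote the integral. Integrate by parts with u = sin(2*s), dv = exp(-2*s) ds, so v = -exp(-2*s)/2: I = -exp(-2*s)*sin(2*s)/2 + ∫ exp(-2*s)*cos(2*s) ds.
Apply parts again with u = cos(2*s), dv = exp(-2*s) ds: ∫ exp(-2*s)*cos(2*s) ds = -exp(-2*s)*cos(2*s)/2 − I. Substituting back brings back I: I = -exp(-2*s)*sin(2*s)/2 - exp(-2*s)*cos(2*s)/2 − I.
Solving for I: (1 + 1)·I equals the remaining terms, so I = (1/2)·(-exp(-2*s)*sin(2*s)/2 - exp(-2*s)*cos(2*s)/2).

-exp(-2*s)*sin(2*s)/4 - exp(-2*s)*cos(2*s)/4 + C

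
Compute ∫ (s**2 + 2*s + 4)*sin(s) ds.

Use integration by parts with u = s**2 + 2*s + 4, dv = sin(s) ds, so v = -cos(s).
Apply parts 2 times (tabular method): alternate signs, differentiate u down to 0, integrate dv up.

-s**2*cos(s) + 2*s*sin(s) - 2*s*cos(s) + 2*sin(s) - 2*cos(s) + C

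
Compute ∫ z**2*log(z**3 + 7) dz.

z**3*log(z**3 + 7)/3 - z**3/3 + 7*log(z**3 + 7)/3 + C

Let u = z**3 + 7, so du = (3*z**2) dz.
The integral becomes (1/3)·∫ log(u) du; integrate by parts with u′=log(u), dv′=du.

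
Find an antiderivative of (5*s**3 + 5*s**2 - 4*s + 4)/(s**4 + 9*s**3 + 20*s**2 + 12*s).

log(s)/3 - 8*log(s + 1)/5 - log(s + 2) + 109*log(s + 6)/15 + C

Factor the denominator: s*(s + 1)*(s + 2)*(s + 6).
Partial-fraction decomposition: 109/(15*(s + 6)) - 1/(s + 2) - 8/(5*(s + 1)) + 1/(3*s).
Integrate each term: A/(s−a) contributes A·log|s−a|.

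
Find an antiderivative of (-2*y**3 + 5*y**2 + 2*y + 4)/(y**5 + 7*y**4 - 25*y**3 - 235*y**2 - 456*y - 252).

-59*log(y - 6)/1638 - 3*log(y + 1)/28 + 9*log(y + 2)/10 - 97*log(y + 3)/72 + 307*log(y + 7)/520 + C

Factor the denominator: (y - 6)*(y + 1)*(y + 2)*(y + 3)*(y + 7).
Partial-fraction decomposition: 307/(520*(y + 7)) - 97/(72*(y + 3)) + 9/(10*(y + 2)) - 3/(28*(y + 1)) - 59/(1638*(y - 6)).
Integrate each term: A/(y−a) contributes A·log|y−a|.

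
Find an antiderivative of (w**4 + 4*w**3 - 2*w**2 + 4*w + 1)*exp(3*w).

Use integration by parts with u = w**4 + 4*w**3 - 2*w**2 + 4*w + 1, dv = exp(3*w) dw, so v = exp(3*w)/3.
Apply parts 4 times (tabular method): alternate signs, differentiate u down to 0, integrate dv up.

(27*w**4 + 72*w**3 - 126*w**2 + 192*w - 37)*exp(3*w)/81 + C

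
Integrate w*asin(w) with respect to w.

w**2*asin(w)/2 + w*sqrt(-w**2 + 1)/4 - asin(w)/4 + C

Use integration by parts with u = arcsin(w), dv = w dw.
Then du = 1/sqrt(-w**2 + 1) dw.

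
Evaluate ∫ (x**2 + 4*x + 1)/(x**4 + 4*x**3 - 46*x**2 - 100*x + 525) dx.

23*log(x - 5)/120 - 11*log(x - 3)/80 + 3*log(x + 5)/80 - 11*log(x + 7)/120 + C

Factor the denominator: (x - 5)*(x - 3)*(x + 5)*(x + 7).
Partial-fraction decomposition: -11/(120*(x + 7)) + 3/(80*(x + 5)) - 11/(80*(x - 3)) + 23/(120*(x - 5)).
Integrate each term: A/(x−a) contributes A·log|x−a|.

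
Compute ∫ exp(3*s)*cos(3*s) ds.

Let I denote the integral. Integrate by parts with u = cos(3*s), dv = exp(3*s) ds, so v = exp(3*s)/3: I = exp(3*s)*cos(3*s)/3 + ∫ exp(3*s)*sin(3*s) ds.
Apply parts again with u = sin(3*s), dv = exp(3*s) ds: ∫ exp(3*s)*sin(3*s) ds = exp(3*s)*sin(3*s)/3 − I. Substituting back brings back I: I = exp(3*s)*sin(3*s)/3 + exp(3*s)*cos(3*s)/3 − I.
Solving for I: (1 + 1)·I equals the remaining terms, so I = (1/2)·(exp(3*s)*sin(3*s)/3 + exp(3*s)*cos(3*s)/3).

exp(3*s)*sin(3*s)/6 + exp(3*s)*cos(3*s)/6 + C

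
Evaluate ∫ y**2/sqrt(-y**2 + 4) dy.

-y*sqrt(-y**2 + 4)/2 + 2*asin(y/2) + C

Substitute y = 2·sin(θ), so dy = 2·cos(θ) dθ and the radical becomes sqrt(-y**2 + 4) = 2·cos(θ) by the Pythagorean identity.
Integrate the resulting trig expression in θ, then back-substitute θ = asin(y/2), sin(θ) = y/2, cos(θ) = sqrt(-y**2 + 4)/2 (absorbing any constant into C).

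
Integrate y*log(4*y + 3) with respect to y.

y**2*log(4*y + 3)/2 - y**2/4 + 3*y/8 - 9*log(4*y + 3)/32 + C

Use integration by parts with u = log(4*y + 3), dv = y dy.
Then du = 4/(4*y + 3) dy and v = y**2/2.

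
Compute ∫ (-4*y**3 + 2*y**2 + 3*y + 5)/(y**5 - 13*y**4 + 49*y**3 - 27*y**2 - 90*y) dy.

Factor the denominator: y*(y - 6)*(y - 5)*(y - 3)*(y + 1).
Partial-fraction decomposition: 1/(21*(y + 1)) - 19/(18*(y - 3)) + 43/(6*(y - 5)) - 769/(126*(y - 6)) - 1/(18*y).
Integrate each term: A/(y−a) contributes A·log|y−a|.

-log(y)/18 - 769*log(y - 6)/126 + 43*log(y - 5)/6 - 19*log(y - 3)/18 + log(y + 1)/21 + C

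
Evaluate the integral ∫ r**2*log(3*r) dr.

r**3*(log(r) + log(3))/3 - r**3/9 + C

Use integration by parts with u = log(3*r), dv = r**2 dr.
Then du = 1/r dr and v = r**3/3.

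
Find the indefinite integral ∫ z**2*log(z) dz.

Use integration by parts with u = log(z), dv = z**2 dz.
Then du = 1/z dz and v = z**3/3.

z**3*log(z)/3 - z**3/9 + C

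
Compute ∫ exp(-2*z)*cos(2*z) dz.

exp(-2*z)*sin(2*z)/4 - exp(-2*z)*cos(2*z)/4 + C

Let I denote the integral. Integrate by parts with u = cos(2*z), dv = exp(-2*z) dz, so v = -exp(-2*z)/2: I = -exp(-2*z)*cos(2*z)/2 − ∫ exp(-2*z)*sin(2*z) dz.
Apply parts again with u = sin(2*z), dv = exp(-2*z) dz: ∫ exp(-2*z)*sin(2*z) dz = -exp(-2*z)*sin(2*z)/2 + I. Substituting back brings back I: I = exp(-2*z)*sin(2*z)/2 - exp(-2*z)*cos(2*z)/2 − I.
Solving for I: (1 + 1)·I equals the remaining terms, so I = (1/2)·(exp(-2*z)*sin(2*z)/2 - exp(-2*z)*cos(2*z)/2).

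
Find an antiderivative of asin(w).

w*asin(w) + sqrt(-w**2 + 1) + C

Use integration by parts with u = arcsin(w), dv = dw.
Then du = 1/sqrt(-w**2 + 1) dw.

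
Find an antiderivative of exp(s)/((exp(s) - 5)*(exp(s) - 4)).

log(exp(s) - 5) - log(exp(s) - 4) + C

Let u = e^s, du = e^s ds.
The integral becomes ∫ du/((u-4)(u-5)); decompose into partial fractions.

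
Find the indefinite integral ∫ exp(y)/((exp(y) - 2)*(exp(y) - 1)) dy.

log(exp(y) - 2) - log(exp(y) - 1) + C

Let u = e^y, du = e^y dy.
The integral becomes ∫ du/((u-1)(u-2)); decompose into partial fractions.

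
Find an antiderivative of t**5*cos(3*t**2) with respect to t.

Let u = t², du = 2t dt; rewrite as (1/2)∫ u^2·cos(3u) du.
Now integrate by parts 2 times.

t**4*sin(3*t**2)/6 + t**2*cos(3*t**2)/9 - sin(3*t**2)/27 + C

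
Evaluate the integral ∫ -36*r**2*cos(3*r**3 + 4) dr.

Let u = 3*r**3 + 4, so du = (9*r**2) dr.
Rewriting, the integral becomes -4·∫ cos(u) du = -4·sin(u).
Substituting back, u = 3*r**3 + 4.

-4*sin(3*r**3 + 4) + C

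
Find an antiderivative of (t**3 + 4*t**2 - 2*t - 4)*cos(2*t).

Use integration by parts with u = t**3 + 4*t**2 - 2*t - 4, dv = cos(2*t) dt, so v = sin(2*t)/2.
Apply parts 3 times (tabular method): alternate signs, differentiate u down to 0, integrate dv up.

t**3*sin(2*t)/2 + 2*t**2*sin(2*t) + 3*t**2*cos(2*t)/4 - 7*t*sin(2*t)/4 + 2*t*cos(2*t) - 3*sin(2*t) - 7*cos(2*t)/8 + C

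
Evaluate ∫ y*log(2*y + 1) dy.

Use integration by parts with u = log(2*y + 1), dv = y dy.
Then du = 2/(2*y + 1) dy and v = y**2/2.

y**2*log(2*y + 1)/2 - y**2/4 + y/4 - log(2*y + 1)/8 + C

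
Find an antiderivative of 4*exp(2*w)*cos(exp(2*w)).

2*sin(exp(2*w)) + C

Let u = exp(2*w), so du = (2*exp(2*w)) dw.
Rewriting, the integral becomes 2·∫ cos(u) du = 2·sin(u).
Substituting back, u = exp(2*w).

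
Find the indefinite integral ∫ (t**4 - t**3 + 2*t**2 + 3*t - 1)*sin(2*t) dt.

Use integration by parts with u = t**4 - t**3 + 2*t**2 + 3*t - 1, dv = sin(2*t) dt, so v = -cos(2*t)/2.
Apply parts 4 times (tabular method): alternate signs, differentiate u down to 0, integrate dv up.

-t**4*cos(2*t)/2 + t**3*sin(2*t) + t**3*cos(2*t)/2 - 3*t**2*sin(2*t)/4 + t**2*cos(2*t)/2 - t*sin(2*t)/2 - 9*t*cos(2*t)/4 + 9*sin(2*t)/8 + cos(2*t)/4 + C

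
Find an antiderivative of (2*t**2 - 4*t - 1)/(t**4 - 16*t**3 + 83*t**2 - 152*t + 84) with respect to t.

Factor the denominator: (t - 7)*(t - 6)*(t - 2)*(t - 1).
Partial-fraction decomposition: 1/(10*(t - 1)) - 1/(20*(t - 2)) - 47/(20*(t - 6)) + 23/(10*(t - 7)).
Integrate each term: A/(t−a) contributes A·log|t−a|.

23*log(t - 7)/10 - 47*log(t - 6)/20 - log(t - 2)/20 + log(t - 1)/10 + C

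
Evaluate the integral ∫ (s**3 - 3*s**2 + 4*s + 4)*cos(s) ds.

Use integration by parts with u = s**3 - 3*s**2 + 4*s + 4, dv = cos(s) ds, so v = sin(s).
Apply parts 3 times (tabular method): alternate signs, differentiate u down to 0, integrate dv up.

s**3*sin(s) - 3*s**2*sin(s) + 3*s**2*cos(s) - 2*s*sin(s) - 6*s*cos(s) + 10*sin(s) - 2*cos(s) + C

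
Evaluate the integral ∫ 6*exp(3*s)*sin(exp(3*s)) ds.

-2*cos(exp(3*s)) + C

Let u = exp(3*s), so du = (3*exp(3*s)) ds.
Rewriting, the integral becomes 2·∫ sin(u) du = 2·-cos(u).
Substituting back, u = exp(3*s).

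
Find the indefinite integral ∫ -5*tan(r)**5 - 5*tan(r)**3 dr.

-5*tan(r)**4/4 + C

Let u = tan(r), so du = (tan(r)**2 + 1) dr.
Rewriting, the integral becomes -5·∫ u^3 du = -5·u^4/4.
Substituting back, u = tan(r).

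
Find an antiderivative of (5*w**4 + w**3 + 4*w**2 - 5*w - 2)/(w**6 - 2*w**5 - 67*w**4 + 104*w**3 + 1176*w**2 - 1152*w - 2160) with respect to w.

140953*log(w - 6)/853776 + 23*log(w - 2)/672 - 11*log(w + 1)/2940 + 3123*log(w + 5)/3388 - 1609*log(w + 6)/1440 - 851/(462*w - 2772) + C

Factor the denominator: (w - 6)**2*(w - 2)*(w + 1)*(w + 5)*(w + 6).
Partial-fraction decomposition: -1609/(1440*(w + 6)) + 3123/(3388*(w + 5)) - 11/(2940*(w + 1)) + 23/(672*(w - 2)) + 140953/(853776*(w - 6)) + 851/(462*(w - 6)**2).
Integrate each term; A/(w−a) gives A·log|w−a|; A/(w−a)² gives −A/(w−a).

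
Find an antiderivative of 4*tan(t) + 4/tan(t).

Let u = tan(t), so du = (tan(t)**2 + 1) dt.
Rewriting, the integral becomes 4·∫ 1/u du = 4·log(u).
Substituting back, u = tan(t).

4*log(tan(t)) + C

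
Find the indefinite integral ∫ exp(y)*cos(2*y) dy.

Let I denote the integral. Integrate by parts with u = cos(2*y), dv = exp(y) dy, so v = exp(y): I = exp(y)*cos(2*y) + 2·∫ exp(y)*sin(2*y) dy.
Apply parts again with u = sin(2*y), dv = exp(y) dy: ∫ exp(y)*sin(2*y) dy = exp(y)*sin(2*y) − 2·I. Substituting back brings back I: I = 2*exp(y)*sin(2*y) + exp(y)*cos(2*y) − 4·I.
Solving for I: (1 + 4)·I equals the remaining terms, so I = (1/5)·(2*exp(y)*sin(2*y) + exp(y)*cos(2*y)).

2*exp(y)*sin(2*y)/5 + exp(y)*cos(2*y)/5 + C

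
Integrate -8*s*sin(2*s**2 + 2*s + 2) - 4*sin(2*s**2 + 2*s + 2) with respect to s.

2*cos(2*s**2 + 2*s + 2) + C

Let u = 2*s**2 + 2*s + 2, so du = (4*s + 2) ds.
Rewriting, the integral becomes -2·∫ sin(u) du = -2·-cos(u).
Substituting back, u = 2*s**2 + 2*s + 2.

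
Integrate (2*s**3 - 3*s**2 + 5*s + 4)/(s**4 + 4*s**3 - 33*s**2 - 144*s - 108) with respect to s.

179*log(s - 6)/378 + 3*log(s + 1)/35 - 46*log(s + 3)/27 + 283*log(s + 6)/90 + C

Factor the denominator: (s - 6)*(s + 1)*(s + 3)*(s + 6).
Partial-fraction decomposition: 283/(90*(s + 6)) - 46/(27*(s + 3)) + 3/(35*(s + 1)) + 179/(378*(s - 6)).
Integrate each term: A/(s−a) contributes A·log|s−a|.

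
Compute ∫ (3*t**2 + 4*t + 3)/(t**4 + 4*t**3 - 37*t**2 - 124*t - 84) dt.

135*log(t - 6)/728 - log(t + 1)/21 + 7*log(t + 2)/40 - 61*log(t + 7)/195 + C

Factor the denominator: (t - 6)*(t + 1)*(t + 2)*(t + 7).
Partial-fraction decomposition: -61/(195*(t + 7)) + 7/(40*(t + 2)) - 1/(21*(t + 1)) + 135/(728*(t - 6)).
Integrate each term: A/(t−a) contributes A·log|t−a|.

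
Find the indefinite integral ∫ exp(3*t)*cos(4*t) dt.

4*exp(3*t)*sin(4*t)/25 + 3*exp(3*t)*cos(4*t)/25 + C

Let I denote the integral. Integrate by parts with u = cos(4*t), dv = exp(3*t) dt, so v = exp(3*t)/3: I = exp(3*t)*cos(4*t)/3 + (4/3)·∫ exp(3*t)*sin(4*t) dt.
Apply parts again with u = sin(4*t), dv = exp(3*t) dt: ∫ exp(3*t)*sin(4*t) dt = exp(3*t)*sin(4*t)/3 − (4/3)·I. Substituting back brings back I: I = 4*exp(3*t)*sin(4*t)/9 + exp(3*t)*cos(4*t)/3 − (16/9)·I.
Solving for I: (1 + 16/9)·I equals the remaining terms, so I = (9/25)·(4*exp(3*t)*sin(4*t)/9 + exp(3*t)*cos(4*t)/3).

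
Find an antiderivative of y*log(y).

Use integration by parts with u = log(y), dv = y dy.
Then du = 1/y dy and v = y**2/2.

y**2*log(y)/2 - y**2/4 + C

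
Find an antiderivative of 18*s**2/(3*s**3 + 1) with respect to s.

Let u = 3*s**3 + 1, so du = (9*s**2) ds.
Rewriting, the integral becomes 2·∫ 1/u du = 2·log(u).
Substituting back, u = 3*s**3 + 1.

2*log(3*s**3 + 1) + C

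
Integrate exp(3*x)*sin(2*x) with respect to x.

Let I denote the integral. Integrate by parts with u = sin(2*x), dv = exp(3*x) dx, so v = exp(3*x)/3: I = exp(3*x)*sin(2*x)/3 − (2/3)·∫ exp(3*x)*cos(2*x) dx.
Apply parts again with u = cos(2*x), dv = exp(3*x) dx: ∫ exp(3*x)*cos(2*x) dx = exp(3*x)*cos(2*x)/3 + (2/3)·I. Substituting back brings back I: I = exp(3*x)*sin(2*x)/3 - 2*exp(3*x)*cos(2*x)/9 − (4/9)·I.
Solving for I: (1 + 4/9)·I equals the remaining terms, so I = (9/13)·(exp(3*x)*sin(2*x)/3 - 2*exp(3*x)*cos(2*x)/9).

3*exp(3*x)*sin(2*x)/13 - 2*exp(3*x)*cos(2*x)/13 + C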